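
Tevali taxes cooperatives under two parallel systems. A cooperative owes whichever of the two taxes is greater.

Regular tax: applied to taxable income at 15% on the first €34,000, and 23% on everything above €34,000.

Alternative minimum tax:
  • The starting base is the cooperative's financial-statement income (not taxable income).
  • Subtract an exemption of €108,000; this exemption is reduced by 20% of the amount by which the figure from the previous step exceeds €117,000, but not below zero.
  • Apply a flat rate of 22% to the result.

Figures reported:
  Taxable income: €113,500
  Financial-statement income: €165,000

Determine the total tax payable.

Regular tax:
  €34,000 × 15% = €5,100
  €79,500 × 23% = €18,285
  → €23,385

Alternative minimum tax:
  Base (financial-statement income): €165,000
  Exemption: €108,000 − 20% × (€165,000 − €117,000) = €108,000 − €9,600 = €98,400
  Base: €165,000 − €98,400 = €66,600
  €66,600 × 22% = €14,652

€23,385 > €14,652, so the regular tax governs.

€23,385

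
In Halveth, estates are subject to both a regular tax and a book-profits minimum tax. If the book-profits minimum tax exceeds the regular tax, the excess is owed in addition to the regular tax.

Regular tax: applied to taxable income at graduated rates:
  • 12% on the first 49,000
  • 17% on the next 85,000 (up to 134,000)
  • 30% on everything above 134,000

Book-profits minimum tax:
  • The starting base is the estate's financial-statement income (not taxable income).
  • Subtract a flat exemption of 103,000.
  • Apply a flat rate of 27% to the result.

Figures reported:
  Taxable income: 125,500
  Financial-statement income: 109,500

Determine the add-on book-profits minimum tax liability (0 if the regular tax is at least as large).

Regular tax:
  49,000 × 12% = 5,880
  76,500 × 17% = 13,005
  → 18,885

Book-profits minimum tax:
  Base (financial-statement income): 109,500
  Less exemption 103,000 → base 6,500
  6,500 × 27% = 1,755

1,755 ≤ 18,885, so no add-on is due.

0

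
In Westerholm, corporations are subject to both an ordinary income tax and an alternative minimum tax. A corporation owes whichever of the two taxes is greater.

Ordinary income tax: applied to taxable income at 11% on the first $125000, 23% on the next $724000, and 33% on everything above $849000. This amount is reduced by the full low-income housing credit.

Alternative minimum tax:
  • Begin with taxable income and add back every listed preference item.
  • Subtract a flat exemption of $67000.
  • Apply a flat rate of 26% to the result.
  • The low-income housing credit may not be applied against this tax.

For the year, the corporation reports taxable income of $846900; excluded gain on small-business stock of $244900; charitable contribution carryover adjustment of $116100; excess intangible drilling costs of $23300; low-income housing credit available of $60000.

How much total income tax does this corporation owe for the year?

Alternative minimum tax:
  Adjusted income: $846900 + $244900 + $116100 + $23300 = $1231200
  Less exemption $67000 → base $1164200
  $1164200 × 26% = $302692

Ordinary income tax:
  $125000 × 11% = $13750
  $721900 × 23% = $166037
  → $179787
  Less low-income housing credit $60000 → $119787

$302692 > $119787, so the alternative minimum tax is the binding amount.

$302692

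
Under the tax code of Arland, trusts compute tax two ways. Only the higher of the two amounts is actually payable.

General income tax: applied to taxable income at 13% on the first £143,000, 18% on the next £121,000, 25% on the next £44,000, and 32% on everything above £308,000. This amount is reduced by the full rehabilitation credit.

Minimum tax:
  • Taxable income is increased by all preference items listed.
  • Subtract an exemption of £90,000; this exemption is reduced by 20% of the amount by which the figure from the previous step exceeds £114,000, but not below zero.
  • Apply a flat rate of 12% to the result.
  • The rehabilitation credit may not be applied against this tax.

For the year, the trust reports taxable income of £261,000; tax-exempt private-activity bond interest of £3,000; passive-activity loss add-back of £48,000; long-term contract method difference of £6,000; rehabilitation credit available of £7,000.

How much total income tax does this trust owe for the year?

£32,830

Minimum tax:
  Adjusted income: £261,000 + £3,000 + £48,000 + £6,000 = £318,000
  Exemption: £90,000 − 20% × (£318,000 − £114,000) = £90,000 − £40,800 = £49,200
  Base: £318,000 − £49,200 = £268,800
  £268,800 × 12% = £32,256

General income tax:
  £143,000 × 13% = £18,590
  £118,000 × 18% = £21,240
  → £39,830
  Less rehabilitation credit £7,000 → £32,830

£32,830 > £32,256, so the general income tax governs.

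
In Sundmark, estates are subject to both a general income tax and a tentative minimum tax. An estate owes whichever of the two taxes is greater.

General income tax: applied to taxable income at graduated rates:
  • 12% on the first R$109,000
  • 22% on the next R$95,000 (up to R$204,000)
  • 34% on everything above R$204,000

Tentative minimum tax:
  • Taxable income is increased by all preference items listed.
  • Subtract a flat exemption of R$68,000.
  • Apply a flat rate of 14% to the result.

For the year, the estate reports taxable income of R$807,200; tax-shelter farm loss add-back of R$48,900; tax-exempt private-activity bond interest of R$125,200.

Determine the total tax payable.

R$239,068

General income tax:
  R$109,000 × 12% = R$13,080
  R$95,000 × 22% = R$20,900
  R$603,200 × 34% = R$205,088
  → R$239,068

Tentative minimum tax:
  Adjusted income: R$807,200 + R$48,900 + R$125,200 = R$981,300
  Less exemption R$68,000 → base R$913,300
  R$913,300 × 14% = R$127,862

R$239,068 > R$127,862, so the general income tax governs.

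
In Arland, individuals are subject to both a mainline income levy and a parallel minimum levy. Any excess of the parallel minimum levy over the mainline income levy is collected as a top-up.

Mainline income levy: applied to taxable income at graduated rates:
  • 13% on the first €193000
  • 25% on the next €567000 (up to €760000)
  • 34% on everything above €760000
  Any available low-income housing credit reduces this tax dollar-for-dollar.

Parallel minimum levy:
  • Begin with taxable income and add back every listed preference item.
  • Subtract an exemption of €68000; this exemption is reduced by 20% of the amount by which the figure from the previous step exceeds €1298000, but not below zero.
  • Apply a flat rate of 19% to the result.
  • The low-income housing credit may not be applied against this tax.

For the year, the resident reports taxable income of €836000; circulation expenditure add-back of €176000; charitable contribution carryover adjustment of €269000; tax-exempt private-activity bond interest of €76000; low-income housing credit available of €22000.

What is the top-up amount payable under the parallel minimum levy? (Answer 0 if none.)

€76472

Mainline income levy:
  €193000 × 13% = €25090
  €567000 × 25% = €141750
  €76000 × 34% = €25840
  → €192680
  Less low-income housing credit €22000 → €170680

Parallel minimum levy:
  Adjusted income: €836000 + €176000 + €269000 + €76000 = €1357000
  Exemption: €68000 − 20% × (€1357000 − €1298000) = €68000 − €11800 = €56200
  Base: €1357000 − €56200 = €1300800
  €1300800 × 19% = €247152

Excess of parallel minimum levy over mainline income levy: €247152 − €170680 = €76472.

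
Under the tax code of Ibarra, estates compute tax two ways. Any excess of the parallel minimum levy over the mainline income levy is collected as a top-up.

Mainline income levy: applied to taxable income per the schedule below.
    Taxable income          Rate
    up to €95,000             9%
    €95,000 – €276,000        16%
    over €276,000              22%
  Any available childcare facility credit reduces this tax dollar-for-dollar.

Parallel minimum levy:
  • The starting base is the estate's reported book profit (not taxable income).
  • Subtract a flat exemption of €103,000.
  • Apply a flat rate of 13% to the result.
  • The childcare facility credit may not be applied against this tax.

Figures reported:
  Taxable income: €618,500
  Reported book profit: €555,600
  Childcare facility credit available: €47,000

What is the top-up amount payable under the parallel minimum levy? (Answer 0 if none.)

Parallel minimum levy:
  Base (reported book profit): €555,600
  Less exemption €103,000 → base €452,600
  €452,600 × 13% = €58,838

Mainline income levy:
  €95,000 × 9% = €8,550
  €181,000 × 16% = €28,960
  €342,500 × 22% = €75,350
  → €112,860
  Less childcare facility credit €47,000 → €65,860

€58,838 ≤ €65,860, so no add-on is due.

€0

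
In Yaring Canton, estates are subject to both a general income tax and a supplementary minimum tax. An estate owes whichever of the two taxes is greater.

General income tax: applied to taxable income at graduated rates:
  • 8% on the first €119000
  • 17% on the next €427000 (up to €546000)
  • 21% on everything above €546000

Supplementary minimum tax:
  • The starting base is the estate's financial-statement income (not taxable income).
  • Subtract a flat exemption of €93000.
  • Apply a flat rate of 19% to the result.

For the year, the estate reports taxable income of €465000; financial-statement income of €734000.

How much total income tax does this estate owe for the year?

General income tax:
  €119000 × 8% = €9520
  €346000 × 17% = €58820
  → €68340

Supplementary minimum tax:
  Base (financial-statement income): €734000
  Less exemption €93000 → base €641000
  €641000 × 19% = €121790

€121790 > €68340, so the supplementary minimum tax is the binding amount.

€121790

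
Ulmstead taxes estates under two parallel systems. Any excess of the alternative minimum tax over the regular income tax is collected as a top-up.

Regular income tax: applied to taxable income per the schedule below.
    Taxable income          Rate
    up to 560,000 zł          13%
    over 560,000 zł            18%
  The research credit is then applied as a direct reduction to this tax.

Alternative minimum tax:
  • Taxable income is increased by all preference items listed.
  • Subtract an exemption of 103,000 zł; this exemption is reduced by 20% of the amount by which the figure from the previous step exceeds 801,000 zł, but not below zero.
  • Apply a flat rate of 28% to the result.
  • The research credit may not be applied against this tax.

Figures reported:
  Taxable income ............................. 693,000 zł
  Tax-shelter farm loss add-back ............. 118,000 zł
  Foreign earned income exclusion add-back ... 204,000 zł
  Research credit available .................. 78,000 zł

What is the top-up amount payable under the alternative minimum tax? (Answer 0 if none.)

248,604 zł

Alternative minimum tax:
  Adjusted income: 693,000 zł + 118,000 zł + 204,000 zł = 1,015,000 zł
  Exemption: 103,000 zł − 20% × (1,015,000 zł − 801,000 zł) = 103,000 zł − 42,800 zł = 60,200 zł
  Base: 1,015,000 zł − 60,200 zł = 954,800 zł
  954,800 zł × 28% = 267,344 zł

Regular income tax:
  560,000 zł × 13% = 72,800 zł
  133,000 zł × 18% = 23,940 zł
  → 96,740 zł
  Less research credit 78,000 zł → 18,740 zł

Excess of alternative minimum tax over regular income tax: 267,344 zł − 18,740 zł = 248,604 zł.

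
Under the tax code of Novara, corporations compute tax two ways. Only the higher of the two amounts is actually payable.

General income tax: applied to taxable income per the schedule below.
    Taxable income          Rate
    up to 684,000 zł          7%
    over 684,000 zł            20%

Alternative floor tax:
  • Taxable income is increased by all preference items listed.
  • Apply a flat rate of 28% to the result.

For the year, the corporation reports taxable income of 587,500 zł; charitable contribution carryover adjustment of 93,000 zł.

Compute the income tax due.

Alternative floor tax:
  Adjusted income: 587,500 zł + 93,000 zł = 680,500 zł
  680,500 zł × 28% = 190,540 zł

General income tax:
  587,500 zł × 7% = 41,125 zł

190,540 zł > 41,125 zł, so the alternative floor tax is the binding amount.

190,540 zł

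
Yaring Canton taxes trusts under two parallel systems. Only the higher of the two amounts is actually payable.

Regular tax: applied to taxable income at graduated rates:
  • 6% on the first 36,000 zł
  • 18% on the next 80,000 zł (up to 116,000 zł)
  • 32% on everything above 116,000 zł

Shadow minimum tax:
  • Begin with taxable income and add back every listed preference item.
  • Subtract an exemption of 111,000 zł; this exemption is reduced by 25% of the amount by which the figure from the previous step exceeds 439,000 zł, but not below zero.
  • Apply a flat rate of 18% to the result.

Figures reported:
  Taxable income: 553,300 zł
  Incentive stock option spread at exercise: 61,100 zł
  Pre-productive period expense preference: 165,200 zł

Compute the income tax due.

Shadow minimum tax:
  Adjusted income: 553,300 zł + 61,100 zł + 165,200 zł = 779,600 zł
  Exemption: 111,000 zł − 25% × (779,600 zł − 439,000 zł) = 111,000 zł − 85,150 zł = 25,850 zł
  Base: 779,600 zł − 25,850 zł = 753,750 zł
  753,750 zł × 18% = 135,675 zł

Regular tax:
  36,000 zł × 6% = 2,160 zł
  80,000 zł × 18% = 14,400 zł
  437,300 zł × 32% = 139,936 zł
  → 156,496 zł

156,496 zł > 135,675 zł, so the regular tax governs.

156,496 zł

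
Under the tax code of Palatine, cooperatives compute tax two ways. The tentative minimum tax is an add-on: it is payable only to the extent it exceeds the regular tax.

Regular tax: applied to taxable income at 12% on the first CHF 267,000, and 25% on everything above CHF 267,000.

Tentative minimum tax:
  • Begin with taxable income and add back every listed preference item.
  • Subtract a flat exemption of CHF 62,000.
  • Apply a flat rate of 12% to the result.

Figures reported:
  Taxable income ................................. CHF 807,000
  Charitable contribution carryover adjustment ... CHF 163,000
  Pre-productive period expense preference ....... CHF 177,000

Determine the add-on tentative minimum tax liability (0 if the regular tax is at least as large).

CHF 0

Tentative minimum tax:
  Adjusted income: CHF 807,000 + CHF 163,000 + CHF 177,000 = CHF 1,147,000
  Less exemption CHF 62,000 → base CHF 1,085,000
  CHF 1,085,000 × 12% = CHF 130,200

Regular tax:
  CHF 267,000 × 12% = CHF 32,040
  CHF 540,000 × 25% = CHF 135,000
  → CHF 167,040

CHF 130,200 ≤ CHF 167,040, so no add-on is due.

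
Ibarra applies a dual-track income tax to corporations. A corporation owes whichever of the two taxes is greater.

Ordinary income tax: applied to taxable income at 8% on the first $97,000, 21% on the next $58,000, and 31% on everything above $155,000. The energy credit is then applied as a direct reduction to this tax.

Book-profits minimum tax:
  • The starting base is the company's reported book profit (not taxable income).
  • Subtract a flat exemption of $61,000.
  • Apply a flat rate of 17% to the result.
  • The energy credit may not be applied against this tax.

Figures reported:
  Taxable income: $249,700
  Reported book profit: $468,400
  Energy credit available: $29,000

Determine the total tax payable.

Ordinary income tax:
  $97,000 × 8% = $7,760
  $58,000 × 21% = $12,180
  $94,700 × 31% = $29,357
  → $49,297
  Less energy credit $29,000 → $20,297

Book-profits minimum tax:
  Base (reported book profit): $468,400
  Less exemption $61,000 → base $407,400
  $407,400 × 17% = $69,258

$69,258 > $20,297, so the book-profits minimum tax is the binding amount.

$69,258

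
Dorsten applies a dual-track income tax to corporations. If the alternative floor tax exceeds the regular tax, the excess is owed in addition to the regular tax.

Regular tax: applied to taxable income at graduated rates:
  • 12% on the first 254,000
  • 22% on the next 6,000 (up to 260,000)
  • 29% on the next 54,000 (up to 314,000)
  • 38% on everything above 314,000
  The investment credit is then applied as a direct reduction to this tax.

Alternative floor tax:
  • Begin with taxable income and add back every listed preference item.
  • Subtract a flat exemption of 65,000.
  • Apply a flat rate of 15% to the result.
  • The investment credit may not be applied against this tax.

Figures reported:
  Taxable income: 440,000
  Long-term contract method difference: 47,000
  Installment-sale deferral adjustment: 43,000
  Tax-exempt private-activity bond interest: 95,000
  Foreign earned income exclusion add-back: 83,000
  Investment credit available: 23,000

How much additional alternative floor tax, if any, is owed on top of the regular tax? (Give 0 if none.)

24,110

Alternative floor tax:
  Adjusted income: 440,000 + 47,000 + 43,000 + 95,000 + 83,000 = 708,000
  Less exemption 65,000 → base 643,000
  643,000 × 15% = 96,450

Regular tax:
  254,000 × 12% = 30,480
  6,000 × 22% = 1,320
  54,000 × 29% = 15,660
  126,000 × 38% = 47,880
  → 95,340
  Less investment credit 23,000 → 72,340

Excess of alternative floor tax over regular tax: 96,450 − 72,340 = 24,110.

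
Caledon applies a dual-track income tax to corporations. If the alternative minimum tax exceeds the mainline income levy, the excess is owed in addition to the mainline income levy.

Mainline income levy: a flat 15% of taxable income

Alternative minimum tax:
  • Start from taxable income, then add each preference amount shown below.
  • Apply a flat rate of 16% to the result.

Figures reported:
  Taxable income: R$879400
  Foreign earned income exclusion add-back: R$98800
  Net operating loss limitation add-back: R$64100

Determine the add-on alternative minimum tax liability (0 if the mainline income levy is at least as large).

R$34858

Mainline income levy:
  R$879400 × 15% = R$131910

Alternative minimum tax:
  Adjusted income: R$879400 + R$98800 + R$64100 = R$1042300
  R$1042300 × 16% = R$166768

Excess of alternative minimum tax over mainline income levy: R$166768 − R$131910 = R$34858.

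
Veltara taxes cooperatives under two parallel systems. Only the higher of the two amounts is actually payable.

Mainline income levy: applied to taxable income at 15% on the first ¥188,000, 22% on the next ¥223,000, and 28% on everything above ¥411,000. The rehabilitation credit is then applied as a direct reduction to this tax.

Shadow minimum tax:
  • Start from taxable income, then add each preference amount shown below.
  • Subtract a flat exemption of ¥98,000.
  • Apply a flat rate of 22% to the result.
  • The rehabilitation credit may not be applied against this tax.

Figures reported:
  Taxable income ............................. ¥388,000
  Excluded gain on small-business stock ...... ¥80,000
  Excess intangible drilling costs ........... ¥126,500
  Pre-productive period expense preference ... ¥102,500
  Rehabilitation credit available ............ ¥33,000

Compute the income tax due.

¥131,780

Shadow minimum tax:
  Adjusted income: ¥388,000 + ¥80,000 + ¥126,500 + ¥102,500 = ¥697,000
  Less exemption ¥98,000 → base ¥599,000
  ¥599,000 × 22% = ¥131,780

Mainline income levy:
  ¥188,000 × 15% = ¥28,200
  ¥200,000 × 22% = ¥44,000
  → ¥72,200
  Less rehabilitation credit ¥33,000 → ¥39,200

¥131,780 > ¥39,200, so the shadow minimum tax is the binding amount.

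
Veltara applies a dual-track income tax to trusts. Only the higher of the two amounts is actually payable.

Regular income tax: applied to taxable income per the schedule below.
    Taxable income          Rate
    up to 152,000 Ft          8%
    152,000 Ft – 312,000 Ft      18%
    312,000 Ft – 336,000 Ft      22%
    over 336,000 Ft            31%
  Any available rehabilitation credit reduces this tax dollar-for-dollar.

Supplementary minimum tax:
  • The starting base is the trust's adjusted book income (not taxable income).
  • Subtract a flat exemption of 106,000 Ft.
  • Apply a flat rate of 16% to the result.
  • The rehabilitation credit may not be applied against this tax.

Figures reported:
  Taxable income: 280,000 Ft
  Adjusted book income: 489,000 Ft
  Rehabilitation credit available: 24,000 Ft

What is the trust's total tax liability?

Supplementary minimum tax:
  Base (adjusted book income): 489,000 Ft
  Less exemption 106,000 Ft → base 383,000 Ft
  383,000 Ft × 16% = 61,280 Ft

Regular income tax:
  152,000 Ft × 8% = 12,160 Ft
  128,000 Ft × 18% = 23,040 Ft
  → 35,200 Ft
  Less rehabilitation credit 24,000 Ft → 11,200 Ft

61,280 Ft > 11,200 Ft, so the supplementary minimum tax is the binding amount.

61,280 Ft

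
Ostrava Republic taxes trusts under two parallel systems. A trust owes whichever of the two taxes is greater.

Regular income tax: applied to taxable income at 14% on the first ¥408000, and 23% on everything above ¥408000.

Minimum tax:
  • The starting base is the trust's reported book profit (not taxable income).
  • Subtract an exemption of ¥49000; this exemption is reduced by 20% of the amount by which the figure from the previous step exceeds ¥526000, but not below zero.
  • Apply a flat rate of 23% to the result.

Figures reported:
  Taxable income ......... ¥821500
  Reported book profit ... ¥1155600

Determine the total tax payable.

¥265788

Regular income tax:
  ¥408000 × 14% = ¥57120
  ¥413500 × 23% = ¥95105
  → ¥152225

Minimum tax:
  Base (reported book profit): ¥1155600
  Exemption: 20% × (¥1155600 − ¥526000) = ¥125920 ≥ ¥49000, so the exemption is fully phased out
  Base: ¥1155600 − ¥0 = ¥1155600
  ¥1155600 × 23% = ¥265788

¥265788 > ¥152225, so the minimum tax is the binding amount.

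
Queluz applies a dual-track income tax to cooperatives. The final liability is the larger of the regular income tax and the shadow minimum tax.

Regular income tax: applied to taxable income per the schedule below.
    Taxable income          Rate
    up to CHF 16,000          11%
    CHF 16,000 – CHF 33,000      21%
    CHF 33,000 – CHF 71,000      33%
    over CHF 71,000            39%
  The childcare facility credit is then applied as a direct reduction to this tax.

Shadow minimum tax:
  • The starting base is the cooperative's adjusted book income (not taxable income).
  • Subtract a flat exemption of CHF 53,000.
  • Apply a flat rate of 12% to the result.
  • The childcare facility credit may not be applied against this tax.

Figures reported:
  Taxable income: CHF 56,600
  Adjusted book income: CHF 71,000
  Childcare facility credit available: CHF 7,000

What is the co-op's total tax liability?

Regular income tax:
  CHF 16,000 × 11% = CHF 1,760
  CHF 17,000 × 21% = CHF 3,570
  CHF 23,600 × 33% = CHF 7,788
  → CHF 13,118
  Less childcare facility credit CHF 7,000 → CHF 6,118

Shadow minimum tax:
  Base (adjusted book income): CHF 71,000
  Less exemption CHF 53,000 → base CHF 18,000
  CHF 18,000 × 12% = CHF 2,160

CHF 6,118 > CHF 2,160, so the regular income tax governs.

CHF 6,118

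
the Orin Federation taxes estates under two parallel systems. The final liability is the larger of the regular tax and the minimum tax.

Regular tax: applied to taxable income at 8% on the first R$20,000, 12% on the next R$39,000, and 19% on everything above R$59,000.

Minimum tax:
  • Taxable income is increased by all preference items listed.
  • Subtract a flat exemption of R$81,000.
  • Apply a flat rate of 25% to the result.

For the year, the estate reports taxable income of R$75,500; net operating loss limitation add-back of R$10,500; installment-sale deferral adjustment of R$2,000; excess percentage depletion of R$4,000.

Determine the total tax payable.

Minimum tax:
  Adjusted income: R$75,500 + R$10,500 + R$2,000 + R$4,000 = R$92,000
  Less exemption R$81,000 → base R$11,000
  R$11,000 × 25% = R$2,750

Regular tax:
  R$20,000 × 8% = R$1,600
  R$39,000 × 12% = R$4,680
  R$16,500 × 19% = R$3,135
  → R$9,415

R$9,415 > R$2,750, so the regular tax governs.

R$9,415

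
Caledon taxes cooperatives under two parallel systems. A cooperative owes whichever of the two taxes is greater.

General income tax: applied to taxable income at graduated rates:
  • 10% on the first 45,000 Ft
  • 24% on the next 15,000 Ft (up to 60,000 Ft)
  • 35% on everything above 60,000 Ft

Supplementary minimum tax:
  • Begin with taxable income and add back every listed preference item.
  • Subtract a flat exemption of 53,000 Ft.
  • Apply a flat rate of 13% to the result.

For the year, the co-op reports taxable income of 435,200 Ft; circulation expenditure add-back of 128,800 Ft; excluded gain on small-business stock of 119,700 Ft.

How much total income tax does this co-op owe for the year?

139,420 Ft

Supplementary minimum tax:
  Adjusted income: 435,200 Ft + 128,800 Ft + 119,700 Ft = 683,700 Ft
  Less exemption 53,000 Ft → base 630,700 Ft
  630,700 Ft × 13% = 81,991 Ft

General income tax:
  45,000 Ft × 10% = 4,500 Ft
  15,000 Ft × 24% = 3,600 Ft
  375,200 Ft × 35% = 131,320 Ft
  → 139,420 Ft

139,420 Ft > 81,991 Ft, so the general income tax governs.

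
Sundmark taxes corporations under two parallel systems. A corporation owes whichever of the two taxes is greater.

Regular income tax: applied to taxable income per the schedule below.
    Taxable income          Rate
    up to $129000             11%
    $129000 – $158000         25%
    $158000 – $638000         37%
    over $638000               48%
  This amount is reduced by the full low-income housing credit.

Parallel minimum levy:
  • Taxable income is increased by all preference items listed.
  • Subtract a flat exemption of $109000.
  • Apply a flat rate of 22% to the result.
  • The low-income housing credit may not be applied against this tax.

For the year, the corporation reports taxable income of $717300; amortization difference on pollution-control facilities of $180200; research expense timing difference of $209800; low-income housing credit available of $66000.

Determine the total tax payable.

$219626

Parallel minimum levy:
  Adjusted income: $717300 + $180200 + $209800 = $1107300
  Less exemption $109000 → base $998300
  $998300 × 22% = $219626

Regular income tax:
  $129000 × 11% = $14190
  $29000 × 25% = $7250
  $480000 × 37% = $177600
  $79300 × 48% = $38064
  → $237104
  Less low-income housing credit $66000 → $171104

$219626 > $171104, so the parallel minimum levy is the binding amount.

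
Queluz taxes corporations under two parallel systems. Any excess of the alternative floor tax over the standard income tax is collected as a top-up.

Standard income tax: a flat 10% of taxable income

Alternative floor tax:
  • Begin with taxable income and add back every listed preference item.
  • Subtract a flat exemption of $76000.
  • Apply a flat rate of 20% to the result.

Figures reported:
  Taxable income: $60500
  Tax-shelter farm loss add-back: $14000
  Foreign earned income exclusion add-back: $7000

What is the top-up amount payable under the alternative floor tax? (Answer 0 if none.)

$0

Alternative floor tax:
  Adjusted income: $60500 + $14000 + $7000 = $81500
  Less exemption $76000 → base $5500
  $5500 × 20% = $1100

Standard income tax:
  $60500 × 10% = $6050

$1100 ≤ $6050, so no add-on is due.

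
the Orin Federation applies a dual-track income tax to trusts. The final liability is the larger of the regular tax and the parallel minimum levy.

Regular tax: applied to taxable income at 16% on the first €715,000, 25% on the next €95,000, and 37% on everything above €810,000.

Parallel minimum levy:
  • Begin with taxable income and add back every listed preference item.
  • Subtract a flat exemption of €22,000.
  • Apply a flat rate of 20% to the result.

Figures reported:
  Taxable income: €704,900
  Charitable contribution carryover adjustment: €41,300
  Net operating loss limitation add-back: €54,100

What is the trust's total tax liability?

Parallel minimum levy:
  Adjusted income: €704,900 + €41,300 + €54,100 = €800,300
  Less exemption €22,000 → base €778,300
  €778,300 × 20% = €155,660

Regular tax:
  €704,900 × 16% = €112,784

€155,660 > €112,784, so the parallel minimum levy is the binding amount.

€155,660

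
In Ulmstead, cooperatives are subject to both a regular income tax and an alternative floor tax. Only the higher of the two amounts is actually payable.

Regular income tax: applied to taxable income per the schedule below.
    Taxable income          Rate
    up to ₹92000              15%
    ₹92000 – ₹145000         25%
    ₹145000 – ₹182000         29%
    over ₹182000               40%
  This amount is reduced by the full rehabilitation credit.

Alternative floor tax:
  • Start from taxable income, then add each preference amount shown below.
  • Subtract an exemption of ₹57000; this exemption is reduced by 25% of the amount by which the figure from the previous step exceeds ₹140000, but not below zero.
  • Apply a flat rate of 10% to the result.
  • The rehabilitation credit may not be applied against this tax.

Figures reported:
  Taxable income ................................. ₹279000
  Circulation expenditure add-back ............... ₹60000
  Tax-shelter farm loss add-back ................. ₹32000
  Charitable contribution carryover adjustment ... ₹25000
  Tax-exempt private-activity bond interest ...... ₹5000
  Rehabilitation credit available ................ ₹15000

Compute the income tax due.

₹61580

Regular income tax:
  ₹92000 × 15% = ₹13800
  ₹53000 × 25% = ₹13250
  ₹37000 × 29% = ₹10730
  ₹97000 × 40% = ₹38800
  → ₹76580
  Less rehabilitation credit ₹15000 → ₹61580

Alternative floor tax:
  Adjusted income: ₹279000 + ₹60000 + ₹32000 + ₹25000 + ₹5000 = ₹401000
  Exemption: 25% × (₹401000 − ₹140000) = ₹65250 ≥ ₹57000, so the exemption is fully phased out
  Base: ₹401000 − ₹0 = ₹401000
  ₹401000 × 10% = ₹40100

₹61580 > ₹40100, so the regular income tax governs.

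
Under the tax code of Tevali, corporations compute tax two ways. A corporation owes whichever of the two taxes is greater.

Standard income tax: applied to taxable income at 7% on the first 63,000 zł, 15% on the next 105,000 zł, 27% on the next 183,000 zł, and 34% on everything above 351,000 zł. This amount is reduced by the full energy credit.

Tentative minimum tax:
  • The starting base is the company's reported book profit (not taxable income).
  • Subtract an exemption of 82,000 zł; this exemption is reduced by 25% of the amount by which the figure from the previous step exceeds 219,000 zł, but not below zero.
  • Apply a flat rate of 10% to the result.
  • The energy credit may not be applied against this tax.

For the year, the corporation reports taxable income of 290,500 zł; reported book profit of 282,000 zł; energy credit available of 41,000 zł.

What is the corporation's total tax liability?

21,575 zł

Tentative minimum tax:
  Base (reported book profit): 282,000 zł
  Exemption: 82,000 zł − 25% × (282,000 zł − 219,000 zł) = 82,000 zł − 15,750 zł = 66,250 zł
  Base: 282,000 zł − 66,250 zł = 215,750 zł
  215,750 zł × 10% = 21,575 zł

Standard income tax:
  63,000 zł × 7% = 4,410 zł
  105,000 zł × 15% = 15,750 zł
  122,500 zł × 27% = 33,075 zł
  → 53,235 zł
  Less energy credit 41,000 zł → 12,235 zł

21,575 zł > 12,235 zł, so the tentative minimum tax is the binding amount.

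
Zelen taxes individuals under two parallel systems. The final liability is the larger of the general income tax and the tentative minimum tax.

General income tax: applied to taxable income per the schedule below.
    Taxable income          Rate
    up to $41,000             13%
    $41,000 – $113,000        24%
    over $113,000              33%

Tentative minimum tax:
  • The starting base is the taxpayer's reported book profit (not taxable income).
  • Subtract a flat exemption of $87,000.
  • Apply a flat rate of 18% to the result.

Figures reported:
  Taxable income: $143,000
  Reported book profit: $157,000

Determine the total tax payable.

$32,510

Tentative minimum tax:
  Base (reported book profit): $157,000
  Less exemption $87,000 → base $70,000
  $70,000 × 18% = $12,600

General income tax:
  $41,000 × 13% = $5,330
  $72,000 × 24% = $17,280
  $30,000 × 33% = $9,900
  → $32,510

$32,510 > $12,600, so the general income tax governs.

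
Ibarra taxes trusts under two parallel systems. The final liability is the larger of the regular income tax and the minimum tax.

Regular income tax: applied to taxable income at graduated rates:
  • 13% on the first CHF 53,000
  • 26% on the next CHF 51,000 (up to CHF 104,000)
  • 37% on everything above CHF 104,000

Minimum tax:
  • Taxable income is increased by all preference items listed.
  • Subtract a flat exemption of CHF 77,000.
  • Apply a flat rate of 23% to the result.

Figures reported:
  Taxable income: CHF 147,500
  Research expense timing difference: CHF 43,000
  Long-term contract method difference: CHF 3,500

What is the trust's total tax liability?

CHF 36,245

Regular income tax:
  CHF 53,000 × 13% = CHF 6,890
  CHF 51,000 × 26% = CHF 13,260
  CHF 43,500 × 37% = CHF 16,095
  → CHF 36,245

Minimum tax:
  Adjusted income: CHF 147,500 + CHF 43,000 + CHF 3,500 = CHF 194,000
  Less exemption CHF 77,000 → base CHF 117,000
  CHF 117,000 × 23% = CHF 26,910

CHF 36,245 > CHF 26,910, so the regular income tax governs.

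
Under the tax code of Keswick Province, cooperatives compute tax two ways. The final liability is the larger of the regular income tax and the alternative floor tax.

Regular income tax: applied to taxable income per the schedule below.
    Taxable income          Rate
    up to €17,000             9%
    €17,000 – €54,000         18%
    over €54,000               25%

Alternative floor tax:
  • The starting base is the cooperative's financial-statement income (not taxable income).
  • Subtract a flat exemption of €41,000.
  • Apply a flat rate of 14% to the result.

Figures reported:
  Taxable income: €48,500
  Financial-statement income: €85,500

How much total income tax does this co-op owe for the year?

Regular income tax:
  €17,000 × 9% = €1,530
  €31,500 × 18% = €5,670
  → €7,200

Alternative floor tax:
  Base (financial-statement income): €85,500
  Less exemption €41,000 → base €44,500
  €44,500 × 14% = €6,230

€7,200 > €6,230, so the regular income tax governs.

€7,200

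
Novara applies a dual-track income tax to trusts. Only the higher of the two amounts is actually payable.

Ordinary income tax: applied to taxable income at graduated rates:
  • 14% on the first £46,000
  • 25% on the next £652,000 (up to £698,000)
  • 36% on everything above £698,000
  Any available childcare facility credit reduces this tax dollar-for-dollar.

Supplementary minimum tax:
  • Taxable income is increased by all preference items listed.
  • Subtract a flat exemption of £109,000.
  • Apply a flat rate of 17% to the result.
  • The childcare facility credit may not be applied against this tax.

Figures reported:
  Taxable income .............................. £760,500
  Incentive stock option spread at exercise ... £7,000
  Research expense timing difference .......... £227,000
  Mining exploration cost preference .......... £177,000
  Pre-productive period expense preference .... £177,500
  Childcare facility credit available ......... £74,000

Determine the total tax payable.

£210,800

Supplementary minimum tax:
  Adjusted income: £760,500 + £7,000 + £227,000 + £177,000 + £177,500 = £1,349,000
  Less exemption £109,000 → base £1,240,000
  £1,240,000 × 17% = £210,800

Ordinary income tax:
  £46,000 × 14% = £6,440
  £652,000 × 25% = £163,000
  £62,500 × 36% = £22,500
  → £191,940
  Less childcare facility credit £74,000 → £117,940

£210,800 > £117,940, so the supplementary minimum tax is the binding amount.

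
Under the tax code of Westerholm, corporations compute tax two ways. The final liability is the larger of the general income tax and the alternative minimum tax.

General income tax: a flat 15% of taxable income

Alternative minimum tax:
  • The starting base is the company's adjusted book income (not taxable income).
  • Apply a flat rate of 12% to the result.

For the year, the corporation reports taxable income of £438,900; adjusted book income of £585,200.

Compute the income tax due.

£70,224

Alternative minimum tax:
  Base (adjusted book income): £585,200
  £585,200 × 12% = £70,224

General income tax:
  £438,900 × 15% = £65,835

£70,224 > £65,835, so the alternative minimum tax is the binding amount.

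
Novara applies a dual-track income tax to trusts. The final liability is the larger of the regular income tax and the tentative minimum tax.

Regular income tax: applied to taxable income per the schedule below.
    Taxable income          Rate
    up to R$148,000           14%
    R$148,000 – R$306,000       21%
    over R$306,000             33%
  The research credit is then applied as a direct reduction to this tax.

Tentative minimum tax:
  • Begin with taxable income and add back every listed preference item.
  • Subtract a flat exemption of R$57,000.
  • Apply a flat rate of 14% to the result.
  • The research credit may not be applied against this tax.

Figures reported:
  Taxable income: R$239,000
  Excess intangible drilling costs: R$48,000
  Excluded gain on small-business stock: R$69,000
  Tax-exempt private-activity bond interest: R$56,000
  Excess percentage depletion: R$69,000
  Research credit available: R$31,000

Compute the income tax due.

Regular income tax:
  R$148,000 × 14% = R$20,720
  R$91,000 × 21% = R$19,110
  → R$39,830
  Less research credit R$31,000 → R$8,830

Tentative minimum tax:
  Adjusted income: R$239,000 + R$48,000 + R$69,000 + R$56,000 + R$69,000 = R$481,000
  Less exemption R$57,000 → base R$424,000
  R$424,000 × 14% = R$59,360

R$59,360 > R$8,830, so the tentative minimum tax is the binding amount.

R$59,360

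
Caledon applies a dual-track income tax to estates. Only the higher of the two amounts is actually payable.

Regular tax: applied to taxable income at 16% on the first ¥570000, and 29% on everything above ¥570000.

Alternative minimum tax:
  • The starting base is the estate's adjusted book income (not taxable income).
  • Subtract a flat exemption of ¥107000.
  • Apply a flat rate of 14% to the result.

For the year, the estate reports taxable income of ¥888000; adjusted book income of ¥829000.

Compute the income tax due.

Alternative minimum tax:
  Base (adjusted book income): ¥829000
  Less exemption ¥107000 → base ¥722000
  ¥722000 × 14% = ¥101080

Regular tax:
  ¥570000 × 16% = ¥91200
  ¥318000 × 29% = ¥92220
  → ¥183420

¥183420 > ¥101080, so the regular tax governs.

¥183420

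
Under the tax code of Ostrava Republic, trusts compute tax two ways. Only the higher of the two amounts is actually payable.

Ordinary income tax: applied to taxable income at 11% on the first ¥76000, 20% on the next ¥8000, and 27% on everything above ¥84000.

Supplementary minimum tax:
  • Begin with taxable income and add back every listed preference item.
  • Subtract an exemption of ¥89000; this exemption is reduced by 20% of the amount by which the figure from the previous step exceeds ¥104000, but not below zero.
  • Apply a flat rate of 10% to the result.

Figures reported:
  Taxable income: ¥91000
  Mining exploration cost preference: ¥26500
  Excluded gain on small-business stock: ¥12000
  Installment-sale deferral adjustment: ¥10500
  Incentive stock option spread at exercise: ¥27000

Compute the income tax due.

Supplementary minimum tax:
  Adjusted income: ¥91000 + ¥26500 + ¥12000 + ¥10500 + ¥27000 = ¥167000
  Exemption: ¥89000 − 20% × (¥167000 − ¥104000) = ¥89000 − ¥12600 = ¥76400
  Base: ¥167000 − ¥76400 = ¥90600
  ¥90600 × 10% = ¥9060

Ordinary income tax:
  ¥76000 × 11% = ¥8360
  ¥8000 × 20% = ¥1600
  ¥7000 × 27% = ¥1890
  → ¥11850

¥11850 > ¥9060, so the ordinary income tax governs.

¥11850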